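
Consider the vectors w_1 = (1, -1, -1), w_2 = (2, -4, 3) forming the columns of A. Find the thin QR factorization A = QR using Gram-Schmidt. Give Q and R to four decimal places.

w_1 = (1, -1, -1); ‖w_1‖ = 1.7321, so e_1 = (0.5774, -0.5774, -0.5774).
e_1·w_2 = 0.5774·2 + (-0.5774)·(-4) + (-0.5774)·3 = 1.7321.
u_2 = w_2 − 1.7321·e_1 = (1.0000, -3.0000, 4.0000).
‖u_2‖ = 5.0990, so e_2 = (0.1961, -0.5883, 0.7845).

Q = [[0.5774, 0.1961], [-0.5774, -0.5883], [-0.5774, 0.7845]], R = [[1.7321, 1.7321], [0.0000, 5.0990]]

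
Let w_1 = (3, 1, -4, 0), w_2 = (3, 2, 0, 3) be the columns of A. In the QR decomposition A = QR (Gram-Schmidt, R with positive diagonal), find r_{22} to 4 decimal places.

r_{22} = 4.1649

w_1 = (3, 1, -4, 0); ‖w_1‖ = 5.0990, so q_1 = (0.5883, 0.1961, -0.7845, 0.0000).
q_1·w_2 = 0.5883·3 + 0.1961·2 + (-0.7845)·0 + 0.0000·3 = 2.1573.
u_2 = w_2 − 2.1573·q_1 = (1.7308, 1.5769, 1.6923, 3.0000).
r_{22} = ‖u_2‖ = 4.1649.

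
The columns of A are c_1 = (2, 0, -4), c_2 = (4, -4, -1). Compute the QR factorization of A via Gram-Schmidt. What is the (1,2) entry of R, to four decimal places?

q_1 = c_1/‖c_1‖ = (2, 0, -4)/4.4721 = (0.4472, 0.0000, -0.8944).
r_{12} = q_1·c_2 = 2.6833.

r_{12} = 2.6833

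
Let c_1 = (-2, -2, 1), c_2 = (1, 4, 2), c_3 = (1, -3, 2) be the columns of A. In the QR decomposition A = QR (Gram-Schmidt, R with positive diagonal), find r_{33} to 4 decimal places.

r_{33} = 3.1305

c_1 = (-2, -2, 1); ‖c_1‖ = 3.0000, so e_1 = (-0.6667, -0.6667, 0.3333).
e_1·c_2 = (-0.6667)·1 + (-0.6667)·4 + 0.3333·2 = -2.6667.
u_2 = c_2 + 2.6667·e_1 = (-0.7778, 2.2222, 2.8889).
‖u_2‖ = 3.7268, so e_2 = (-0.2087, 0.5963, 0.7752).
e_1·c_3 = (-0.6667)·1 + (-0.6667)·(-3) + 0.3333·2 = 2.0000; e_2·c_3 = (-0.2087)·1 + 0.5963·(-3) + 0.7752·2 = -0.4472.
u_3 = c_3 − 2.0000·e_1 + 0.4472·e_2 = (2.2400, -1.4000, 1.6800).
r_{33} = ‖u_3‖ = 3.1305.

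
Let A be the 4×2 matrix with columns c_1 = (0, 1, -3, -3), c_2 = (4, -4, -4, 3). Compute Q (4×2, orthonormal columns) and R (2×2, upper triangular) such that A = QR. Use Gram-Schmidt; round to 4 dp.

c_1 = (0, 1, -3, -3); ‖c_1‖ = 4.3589, so e_1 = (0.0000, 0.2294, -0.6882, -0.6882).
e_1·c_2 = 0.0000·4 + 0.2294·(-4) + (-0.6882)·(-4) + (-0.6882)·3 = -0.2294.
u_2 = c_2 + 0.2294·e_1 = (4.0000, -3.9474, -4.1579, 2.8421).
‖u_2‖ = 7.5463, so e_2 = (0.5301, -0.5231, -0.5510, 0.3766).

Q = [[0.0000, 0.5301], [0.2294, -0.5231], [-0.6882, -0.5510], [-0.6882, 0.3766]], R = [[4.3589, -0.2294], [0.0000, 7.5463]]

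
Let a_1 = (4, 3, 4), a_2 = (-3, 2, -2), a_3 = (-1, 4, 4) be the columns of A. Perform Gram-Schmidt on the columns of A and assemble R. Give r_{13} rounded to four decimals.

r_{13} = 3.7482

a_1 = (4, 3, 4); ‖a_1‖ = 6.4031, so q_1 = (0.6247, 0.4685, 0.6247).
r_{13} = q_1·a_3 = 3.7482.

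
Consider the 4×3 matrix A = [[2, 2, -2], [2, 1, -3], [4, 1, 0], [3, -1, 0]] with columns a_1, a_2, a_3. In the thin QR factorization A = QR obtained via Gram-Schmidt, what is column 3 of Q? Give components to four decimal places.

e_3 = (0.0000, -0.7926, 0.5661, -0.2265)

a_1 = (2, 2, 4, 3); ‖a_1‖ = 5.7446, so e_1 = (0.3482, 0.3482, 0.6963, 0.5222).
e_1·a_2 = 0.3482·2 + 0.3482·1 + 0.6963·1 + 0.5222·(-1) = 1.2185.
u_2 = a_2 − 1.2185·e_1 = (1.5758, 0.5758, 0.1515, -1.6364).
‖u_2‖ = 2.3484, so e_2 = (0.6710, 0.2452, 0.0645, -0.6968).
e_1·a_3 = 0.3482·(-2) + 0.3482·(-3) + 0.6963·0 + 0.5222·0 = -1.7408; e_2·a_3 = 0.6710·(-2) + 0.2452·(-3) + 0.0645·0 + (-0.6968)·0 = -2.0775.
u_3 = a_3 + 1.7408·e_1 + 2.0775·e_2 = (0.0000, -1.8846, 1.3462, -0.5385).
‖u_3‖ = 2.3778, so e_3 = (0.0000, -0.7926, 0.5661, -0.2265).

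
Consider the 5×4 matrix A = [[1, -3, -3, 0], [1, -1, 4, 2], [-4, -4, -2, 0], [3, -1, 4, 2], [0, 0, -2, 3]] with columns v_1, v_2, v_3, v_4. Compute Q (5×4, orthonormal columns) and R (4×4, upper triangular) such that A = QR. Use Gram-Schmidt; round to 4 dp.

Q = [[0.1925, -0.6804, -0.6139, -0.2163], [0.1925, -0.2722, 0.5847, 0.2545], [-0.7698, -0.5443, 0.2339, 0.0763], [0.5774, -0.4082, 0.3216, 0.0891], [0.0000, 0.0000, -0.3508, 0.9352]], R = [[5.1962, 1.7321, 4.0415, 1.5396], [0.0000, 4.8990, 0.4082, -1.3608], [0.0000, 0.0000, 5.7009, 0.7601], [0.0000, 0.0000, 0.0000, 3.4928]]

e_1 = v_1/‖v_1‖ = (1, 1, -4, 3, 0)/5.1962 = (0.1925, 0.1925, -0.7698, 0.5774, 0.0000).
r_{12} = e_1·v_2 = 1.7321.
u_2 = v_2 − 1.7321·e_1 = (-3.3333, -1.3333, -2.6667, -2.0000, 0.0000).
‖u_2‖ = 4.8990, so e_2 = (-0.6804, -0.2722, -0.5443, -0.4082, 0.0000).
r_{13} = e_1·v_3 = 4.0415; r_{23} = e_2·v_3 = 0.4082.
u_3 = v_3 − 4.0415·e_1 − 0.4082·e_2 = (-3.5000, 3.3333, 1.3333, 1.8333, -2.0000).
‖u_3‖ = 5.7009, so e_3 = (-0.6139, 0.5847, 0.2339, 0.3216, -0.3508).
r_{14} = e_1·v_4 = 1.5396; r_{24} = e_2·v_4 = -1.3608; r_{34} = e_3·v_4 = 0.7601.
u_4 = v_4 − 1.5396·e_1 + 1.3608·e_2 − 0.7601·e_3 = (-0.7556, 0.8889, 0.2667, 0.3111, 3.2667).
‖u_4‖ = 3.4928, so e_4 = (-0.2163, 0.2545, 0.0763, 0.0891, 0.9352).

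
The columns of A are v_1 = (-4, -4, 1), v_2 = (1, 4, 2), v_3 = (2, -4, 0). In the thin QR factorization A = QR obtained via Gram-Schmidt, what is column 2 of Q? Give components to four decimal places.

q_2 = (-0.3534, 0.5437, 0.7612)

q_1 = v_1/‖v_1‖ = (-4, -4, 1)/5.7446 = (-0.6963, -0.6963, 0.1741).
r_{12} = q_1·v_2 = -3.1334.
u_2 = v_2 + 3.1334·q_1 = (-1.1818, 1.8182, 2.5455).
‖u_2‖ = 3.3439, so q_2 = (-0.3534, 0.5437, 0.7612).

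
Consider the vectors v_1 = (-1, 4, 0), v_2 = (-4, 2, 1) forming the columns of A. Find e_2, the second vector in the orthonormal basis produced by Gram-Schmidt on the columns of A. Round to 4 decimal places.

v_1 = (-1, 4, 0); ‖v_1‖ = 4.1231, so e_1 = (-0.2425, 0.9701, 0.0000).
e_1·v_2 = (-0.2425)·(-4) + 0.9701·2 + 0.0000·1 = 2.9104.
u_2 = v_2 − 2.9104·e_1 = (-3.2941, -0.8235, 1.0000).
‖u_2‖ = 3.5397, so e_2 = (-0.9306, -0.2327, 0.2825).

e_2 = (-0.9306, -0.2327, 0.2825)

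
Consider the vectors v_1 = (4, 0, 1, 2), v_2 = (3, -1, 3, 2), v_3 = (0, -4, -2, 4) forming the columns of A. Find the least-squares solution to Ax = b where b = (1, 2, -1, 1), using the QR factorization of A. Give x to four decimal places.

x = (0.9598, -0.7701, -0.0872)

v_1 = (4, 0, 1, 2); ‖v_1‖ = 4.5826, so q_1 = (0.8729, 0.0000, 0.2182, 0.4364).
q_1·v_2 = 0.8729·3 + 0.0000·(-1) + 0.2182·3 + 0.4364·2 = 4.1461.
u_2 = v_2 − 4.1461·q_1 = (-0.6190, -1.0000, 2.0952, 0.1905).
‖u_2‖ = 2.4103, so q_2 = (-0.2568, -0.4149, 0.8693, 0.0790).
q_1·v_3 = 0.8729·0 + 0.0000·(-4) + 0.2182·(-2) + 0.4364·4 = 1.3093; q_2·v_3 = (-0.2568)·0 + (-0.4149)·(-4) + 0.8693·(-2) + 0.0790·4 = 0.2371.
u_3 = v_3 − 1.3093·q_1 − 0.2371·q_2 = (-1.0820, -3.9016, -2.4918, 3.4098).
‖u_3‖ = 5.8506, so q_3 = (-0.1849, -0.6669, -0.4259, 0.5828).
Qᵀb = (1.0911, -1.8769, -0.5100).
Back-substitute: x_3 = -0.5100/5.8506 = -0.0872.
x_2 = (-1.8769 − 0.2371·(-0.0872))/2.4103 = -0.7701.
x_1 = (1.0911 − 4.1461·(-0.7701) − 1.3093·(-0.0872))/4.5826 = 0.9598.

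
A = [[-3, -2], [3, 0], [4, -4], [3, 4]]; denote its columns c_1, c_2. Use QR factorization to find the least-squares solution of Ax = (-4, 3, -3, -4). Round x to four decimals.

x = (-0.0751, 0.1153)

c_1 = (-3, 3, 4, 3); ‖c_1‖ = 6.5574, so q_1 = (-0.4575, 0.4575, 0.6100, 0.4575).
q_1·c_2 = (-0.4575)·(-2) + 0.4575·0 + 0.6100·(-4) + 0.4575·4 = 0.3050.
u_2 = c_2 − 0.3050·q_1 = (-1.8605, -0.1395, -4.1860, 3.8605).
‖u_2‖ = 5.9922, so q_2 = (-0.3105, -0.0233, -0.6986, 0.6442).
Qᵀb = (-0.4575, 0.6908).
Back-substitute: x_2 = 0.6908/5.9922 = 0.1153.
x_1 = (-0.4575 − 0.3050·0.1153)/6.5574 = -0.0751.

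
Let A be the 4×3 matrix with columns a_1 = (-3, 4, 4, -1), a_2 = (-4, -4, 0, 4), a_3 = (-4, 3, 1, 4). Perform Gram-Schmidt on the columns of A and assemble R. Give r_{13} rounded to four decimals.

r_{13} = 3.7033

a_1 = (-3, 4, 4, -1); ‖a_1‖ = 6.4807, so q_1 = (-0.4629, 0.6172, 0.6172, -0.1543).
r_{13} = q_1·a_3 = 3.7033.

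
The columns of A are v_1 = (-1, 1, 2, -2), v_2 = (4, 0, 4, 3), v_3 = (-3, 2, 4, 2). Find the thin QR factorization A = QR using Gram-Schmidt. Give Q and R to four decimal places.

e_1 = v_1/‖v_1‖ = (-1, 1, 2, -2)/3.1623 = (-0.3162, 0.3162, 0.6325, -0.6325).
r_{12} = e_1·v_2 = -0.6325.
u_2 = v_2 + 0.6325·e_1 = (3.8000, 0.2000, 4.4000, 2.6000).
‖u_2‖ = 6.3718, so e_2 = (0.5964, 0.0314, 0.6905, 0.4080).
r_{13} = e_1·v_3 = 2.8460; r_{23} = e_2·v_3 = 1.8519.
u_3 = v_3 − 2.8460·e_1 − 1.8519·e_2 = (-3.2044, 1.0419, 0.9212, 3.0443).
‖u_3‖ = 4.6336, so e_3 = (-0.6916, 0.2249, 0.1988, 0.6570).

Q = [[-0.3162, 0.5964, -0.6916], [0.3162, 0.0314, 0.2249], [0.6325, 0.6905, 0.1988], [-0.6325, 0.4080, 0.6570]], R = [[3.1623, -0.6325, 2.8460], [0.0000, 6.3718, 1.8519], [0.0000, 0.0000, 4.6336]]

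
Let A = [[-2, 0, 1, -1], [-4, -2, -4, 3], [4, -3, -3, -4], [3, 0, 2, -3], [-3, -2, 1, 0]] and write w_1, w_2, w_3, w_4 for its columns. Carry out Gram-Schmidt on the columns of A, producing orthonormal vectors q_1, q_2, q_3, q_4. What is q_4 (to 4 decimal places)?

q_4 = (-0.9240, 0.0252, -0.2228, 0.0236, 0.3090)

q_1 = w_1/‖w_1‖ = (-2, -4, 4, 3, -3)/7.3485 = (-0.2722, -0.5443, 0.5443, 0.4082, -0.4082).
r_{12} = q_1·w_2 = 0.2722.
u_2 = w_2 − 0.2722·q_1 = (0.0741, -1.8519, -3.1481, -0.1111, -1.8889).
‖u_2‖ = 4.1141, so q_2 = (0.0180, -0.4501, -0.7652, -0.0270, -0.4591).
r_{13} = q_1·w_3 = 0.6804; r_{23} = q_2·w_3 = 3.6010.
u_3 = w_3 − 0.6804·q_1 − 3.6010·q_2 = (1.1204, -2.0088, -0.6149, 1.8195, 2.9311).
‖u_3‖ = 4.1917, so q_3 = (0.2673, -0.4792, -0.1467, 0.4341, 0.6993).
r_{14} = q_1·w_4 = -4.7629; r_{24} = q_2·w_4 = 1.7735; r_{34} = q_3·w_4 = -2.4204.
u_4 = w_4 + 4.7629·q_1 − 1.7735·q_2 + 2.4204·q_3 = (-1.6813, 0.0458, -0.4054, 0.0430, 0.5623).
‖u_4‖ = 1.8197, so q_4 = (-0.9240, 0.0252, -0.2228, 0.0236, 0.3090).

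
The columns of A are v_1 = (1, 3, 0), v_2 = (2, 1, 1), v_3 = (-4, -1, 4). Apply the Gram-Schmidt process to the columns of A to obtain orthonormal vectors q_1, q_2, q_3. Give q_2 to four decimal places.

v_1 = (1, 3, 0); ‖v_1‖ = 3.1623, so q_1 = (0.3162, 0.9487, 0.0000).
q_1·v_2 = 0.3162·2 + 0.9487·1 + 0.0000·1 = 1.5811.
u_2 = v_2 − 1.5811·q_1 = (1.5000, -0.5000, 1.0000).
‖u_2‖ = 1.8708, so q_2 = (0.8018, -0.2673, 0.5345).

q_2 = (0.8018, -0.2673, 0.5345)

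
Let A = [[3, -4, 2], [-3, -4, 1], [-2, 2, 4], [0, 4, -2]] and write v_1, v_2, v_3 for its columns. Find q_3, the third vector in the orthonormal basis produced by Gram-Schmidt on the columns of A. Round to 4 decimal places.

q_3 = (0.3991, -0.1820, 0.8716, -0.2187)

v_1 = (3, -3, -2, 0); ‖v_1‖ = 4.6904, so q_1 = (0.6396, -0.6396, -0.4264, 0.0000).
q_1·v_2 = 0.6396·(-4) + (-0.6396)·(-4) + (-0.4264)·2 + 0.0000·4 = -0.8528.
u_2 = v_2 + 0.8528·q_1 = (-3.4545, -4.5455, 1.6364, 4.0000).
‖u_2‖ = 7.1605, so q_2 = (-0.4824, -0.6348, 0.2285, 0.5586).
q_1·v_3 = 0.6396·2 + (-0.6396)·1 + (-0.4264)·4 + 0.0000·(-2) = -1.0660; q_2·v_3 = (-0.4824)·2 + (-0.6348)·1 + 0.2285·4 + 0.5586·(-2) = -1.8028.
u_3 = v_3 + 1.0660·q_1 + 1.8028·q_2 = (1.8121, -0.8262, 3.9574, -0.9929).
‖u_3‖ = 4.5402, so q_3 = (0.3991, -0.1820, 0.8716, -0.2187).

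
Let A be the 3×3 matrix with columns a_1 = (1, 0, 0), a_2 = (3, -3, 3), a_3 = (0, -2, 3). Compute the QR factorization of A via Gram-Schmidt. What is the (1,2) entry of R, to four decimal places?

q_1 = a_1/‖a_1‖ = (1, 0, 0)/1.0000 = (1.0000, 0.0000, 0.0000).
r_{12} = q_1·a_2 = 3.0000.

r_{12} = 3.0000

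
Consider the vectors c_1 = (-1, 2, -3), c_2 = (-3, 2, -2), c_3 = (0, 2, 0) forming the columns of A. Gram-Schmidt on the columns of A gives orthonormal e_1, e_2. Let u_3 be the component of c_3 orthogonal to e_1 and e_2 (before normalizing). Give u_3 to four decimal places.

c_1 = (-1, 2, -3); ‖c_1‖ = 3.7417, so e_1 = (-0.2673, 0.5345, -0.8018).
e_1·c_2 = (-0.2673)·(-3) + 0.5345·2 + (-0.8018)·(-2) = 3.4744.
u_2 = c_2 − 3.4744·e_1 = (-2.0714, 0.1429, 0.7857).
‖u_2‖ = 2.2200, so e_2 = (-0.9331, 0.0643, 0.3539).
e_1·c_3 = (-0.2673)·0 + 0.5345·2 + (-0.8018)·0 = 1.0690; e_2·c_3 = (-0.9331)·0 + 0.0643·2 + 0.3539·0 = 0.1287.
u_3 = c_3 − 1.0690·e_1 − 0.1287·e_2 = (0.4058, 1.4203, 0.8116).

u_3 = (0.4058, 1.4203, 0.8116)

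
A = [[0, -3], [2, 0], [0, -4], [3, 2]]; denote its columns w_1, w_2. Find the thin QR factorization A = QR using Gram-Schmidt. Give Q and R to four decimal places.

Q = [[0.0000, -0.5858], [0.5547, -0.1802], [0.0000, -0.7810], [0.8321, 0.1202]], R = [[3.6056, 1.6641], [0.0000, 5.1216]]

w_1 = (0, 2, 0, 3); ‖w_1‖ = 3.6056, so q_1 = (0.0000, 0.5547, 0.0000, 0.8321).
q_1·w_2 = 0.0000·(-3) + 0.5547·0 + 0.0000·(-4) + 0.8321·2 = 1.6641.
u_2 = w_2 − 1.6641·q_1 = (-3.0000, -0.9231, -4.0000, 0.6154).
‖u_2‖ = 5.1216, so q_2 = (-0.5858, -0.1802, -0.7810, 0.1202).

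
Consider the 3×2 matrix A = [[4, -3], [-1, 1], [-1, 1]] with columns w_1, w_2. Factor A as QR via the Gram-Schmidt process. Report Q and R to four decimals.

w_1 = (4, -1, -1); ‖w_1‖ = 4.2426, so e_1 = (0.9428, -0.2357, -0.2357).
e_1·w_2 = 0.9428·(-3) + (-0.2357)·1 + (-0.2357)·1 = -3.2998.
u_2 = w_2 + 3.2998·e_1 = (0.1111, 0.2222, 0.2222).
‖u_2‖ = 0.3333, so e_2 = (0.3333, 0.6667, 0.6667).

Q = [[0.9428, 0.3333], [-0.2357, 0.6667], [-0.2357, 0.6667]], R = [[4.2426, -3.2998], [0.0000, 0.3333]]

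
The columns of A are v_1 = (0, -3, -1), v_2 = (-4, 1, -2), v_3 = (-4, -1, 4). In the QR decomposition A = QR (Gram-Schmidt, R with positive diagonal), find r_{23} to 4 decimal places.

r_{23} = 1.5093

v_1 = (0, -3, -1); ‖v_1‖ = 3.1623, so e_1 = (0.0000, -0.9487, -0.3162).
e_1·v_2 = 0.0000·(-4) + (-0.9487)·1 + (-0.3162)·(-2) = -0.3162.
u_2 = v_2 + 0.3162·e_1 = (-4.0000, 0.7000, -2.1000).
‖u_2‖ = 4.5717, so e_2 = (-0.8750, 0.1531, -0.4594).
r_{23} = e_2·v_3 = 1.5093.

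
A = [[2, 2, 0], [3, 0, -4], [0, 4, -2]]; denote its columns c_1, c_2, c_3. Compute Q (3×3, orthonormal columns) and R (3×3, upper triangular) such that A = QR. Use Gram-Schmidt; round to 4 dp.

Q = [[0.5547, 0.3196, 0.7682], [0.8321, -0.2131, -0.5121], [0.0000, 0.9233, -0.3841]], R = [[3.6056, 1.1094, -3.3282], [0.0000, 4.3323, -0.9943], [0.0000, 0.0000, 2.8168]]

e_1 = c_1/‖c_1‖ = (2, 3, 0)/3.6056 = (0.5547, 0.8321, 0.0000).
r_{12} = e_1·c_2 = 1.1094.
u_2 = c_2 − 1.1094·e_1 = (1.3846, -0.9231, 4.0000).
‖u_2‖ = 4.3323, so e_2 = (0.3196, -0.2131, 0.9233).
r_{13} = e_1·c_3 = -3.3282; r_{23} = e_2·c_3 = -0.9943.
u_3 = c_3 + 3.3282·e_1 + 0.9943·e_2 = (2.1639, -1.4426, -1.0820).
‖u_3‖ = 2.8168, so e_3 = (0.7682, -0.5121, -0.3841).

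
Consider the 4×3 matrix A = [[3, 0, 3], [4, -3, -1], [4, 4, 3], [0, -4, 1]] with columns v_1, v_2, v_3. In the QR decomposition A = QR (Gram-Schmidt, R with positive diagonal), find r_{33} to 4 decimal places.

v_1 = (3, 4, 4, 0); ‖v_1‖ = 6.4031, so e_1 = (0.4685, 0.6247, 0.6247, 0.0000).
e_1·v_2 = 0.4685·0 + 0.6247·(-3) + 0.6247·4 + 0.0000·(-4) = 0.6247.
u_2 = v_2 − 0.6247·e_1 = (-0.2927, -3.3902, 3.6098, -4.0000).
‖u_2‖ = 6.3726, so e_2 = (-0.0459, -0.5320, 0.5665, -0.6277).
e_1·v_3 = 0.4685·3 + 0.6247·(-1) + 0.6247·3 + 0.0000·1 = 2.6550; e_2·v_3 = (-0.0459)·3 + (-0.5320)·(-1) + 0.5665·3 + (-0.6277)·1 = 1.4659.
u_3 = v_3 − 2.6550·e_1 − 1.4659·e_2 = (1.8234, -1.8787, 0.5111, 1.9201).
r_{33} = ‖u_3‖ = 3.2867.

r_{33} = 3.2867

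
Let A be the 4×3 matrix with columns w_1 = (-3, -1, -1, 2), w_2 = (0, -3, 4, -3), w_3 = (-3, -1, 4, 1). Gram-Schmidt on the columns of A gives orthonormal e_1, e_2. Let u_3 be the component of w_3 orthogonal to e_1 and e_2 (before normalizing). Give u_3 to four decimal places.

u_3 = (-0.5011, 1.7592, 2.2646, 1.2603)

w_1 = (-3, -1, -1, 2); ‖w_1‖ = 3.8730, so e_1 = (-0.7746, -0.2582, -0.2582, 0.5164).
e_1·w_2 = (-0.7746)·0 + (-0.2582)·(-3) + (-0.2582)·4 + 0.5164·(-3) = -1.8074.
u_2 = w_2 + 1.8074·e_1 = (-1.4000, -3.4667, 3.5333, -2.0667).
‖u_2‖ = 5.5438, so e_2 = (-0.2525, -0.6253, 0.6374, -0.3728).
e_1·w_3 = (-0.7746)·(-3) + (-0.2582)·(-1) + (-0.2582)·4 + 0.5164·1 = 2.0656; e_2·w_3 = (-0.2525)·(-3) + (-0.6253)·(-1) + 0.6374·4 + (-0.3728)·1 = 3.5596.
u_3 = w_3 − 2.0656·e_1 − 3.5596·e_2 = (-0.5011, 1.7592, 2.2646, 1.2603).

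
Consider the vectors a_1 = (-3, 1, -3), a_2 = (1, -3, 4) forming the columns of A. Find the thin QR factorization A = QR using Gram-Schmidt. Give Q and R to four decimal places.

Q = [[-0.6882, -0.6158], [0.2294, -0.6862], [-0.6882, 0.3871]], R = [[4.3589, -4.1295], [0.0000, 2.9912]]

a_1 = (-3, 1, -3); ‖a_1‖ = 4.3589, so q_1 = (-0.6882, 0.2294, -0.6882).
q_1·a_2 = (-0.6882)·1 + 0.2294·(-3) + (-0.6882)·4 = -4.1295.
u_2 = a_2 + 4.1295·q_1 = (-1.8421, -2.0526, 1.1579).
‖u_2‖ = 2.9912, so q_2 = (-0.6158, -0.6862, 0.3871).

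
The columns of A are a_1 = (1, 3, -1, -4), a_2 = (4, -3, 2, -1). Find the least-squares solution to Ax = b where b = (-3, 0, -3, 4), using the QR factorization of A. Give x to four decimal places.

e_1 = a_1/‖a_1‖ = (1, 3, -1, -4)/5.1962 = (0.1925, 0.5774, -0.1925, -0.7698).
r_{12} = e_1·a_2 = -0.5774.
u_2 = a_2 + 0.5774·e_1 = (4.1111, -2.6667, 1.8889, -1.4444).
‖u_2‖ = 5.4467, so e_2 = (0.7548, -0.4896, 0.3468, -0.2652).
Qᵀb = (-3.0792, -4.3655).
Back-substitute: x_2 = -4.3655/5.4467 = -0.8015.
x_1 = (-3.0792 + 0.5774·(-0.8015))/5.1962 = -0.6816.

x = (-0.6816, -0.8015)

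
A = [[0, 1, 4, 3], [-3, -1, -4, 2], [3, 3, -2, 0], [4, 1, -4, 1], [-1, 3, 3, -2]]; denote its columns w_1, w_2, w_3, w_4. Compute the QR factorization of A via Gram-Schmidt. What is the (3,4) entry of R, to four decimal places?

w_1 = (0, -3, 3, 4, -1); ‖w_1‖ = 5.9161, so q_1 = (0.0000, -0.5071, 0.5071, 0.6761, -0.1690).
q_1·w_2 = 0.0000·1 + (-0.5071)·(-1) + 0.5071·3 + 0.6761·1 + (-0.1690)·3 = 2.1974.
u_2 = w_2 − 2.1974·q_1 = (1.0000, 0.1143, 1.8857, -0.4857, 3.3714).
‖u_2‖ = 4.0214, so q_2 = (0.2487, 0.0284, 0.4689, -0.1208, 0.8384).
q_1·w_3 = 0.0000·4 + (-0.5071)·(-4) + 0.5071·(-2) + 0.6761·(-4) + (-0.1690)·3 = -2.1974; q_2·w_3 = 0.2487·4 + 0.0284·(-4) + 0.4689·(-2) + (-0.1208)·(-4) + 0.8384·3 = 2.9414.
u_3 = w_3 + 2.1974·q_1 − 2.9414·q_2 = (3.2686, -5.1979, -2.2650, -2.1590, 0.1625).
‖u_3‖ = 6.8934, so q_3 = (0.4742, -0.7540, -0.3286, -0.3132, 0.0236).
r_{34} = q_3·w_4 = -0.4460.

r_{34} = -0.4460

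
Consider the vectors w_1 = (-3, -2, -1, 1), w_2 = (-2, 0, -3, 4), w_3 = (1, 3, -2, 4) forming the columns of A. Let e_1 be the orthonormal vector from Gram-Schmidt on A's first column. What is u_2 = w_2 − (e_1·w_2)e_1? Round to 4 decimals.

u_2 = (0.6000, 1.7333, -2.1333, 3.1333)

e_1 = w_1/‖w_1‖ = (-3, -2, -1, 1)/3.8730 = (-0.7746, -0.5164, -0.2582, 0.2582).
r_{12} = e_1·w_2 = 3.3566.
u_2 = w_2 − 3.3566·e_1 = (0.6000, 1.7333, -2.1333, 3.1333).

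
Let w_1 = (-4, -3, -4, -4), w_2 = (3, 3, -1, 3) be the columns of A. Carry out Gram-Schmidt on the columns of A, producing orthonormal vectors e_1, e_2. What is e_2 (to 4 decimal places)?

w_1 = (-4, -3, -4, -4); ‖w_1‖ = 7.5498, so e_1 = (-0.5298, -0.3974, -0.5298, -0.5298).
e_1·w_2 = (-0.5298)·3 + (-0.3974)·3 + (-0.5298)·(-1) + (-0.5298)·3 = -3.8411.
u_2 = w_2 + 3.8411·e_1 = (0.9649, 1.4737, -3.0351, 0.9649).
‖u_2‖ = 3.6395, so e_2 = (0.2651, 0.4049, -0.8339, 0.2651).

e_2 = (0.2651, 0.4049, -0.8339, 0.2651)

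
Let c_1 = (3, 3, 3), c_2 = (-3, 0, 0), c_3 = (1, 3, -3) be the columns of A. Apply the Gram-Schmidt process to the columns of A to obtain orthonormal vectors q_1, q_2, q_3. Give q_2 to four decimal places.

q_2 = (-0.8165, 0.4082, 0.4082)

c_1 = (3, 3, 3); ‖c_1‖ = 5.1962, so q_1 = (0.5774, 0.5774, 0.5774).
q_1·c_2 = 0.5774·(-3) + 0.5774·0 + 0.5774·0 = -1.7321.
u_2 = c_2 + 1.7321·q_1 = (-2.0000, 1.0000, 1.0000).
‖u_2‖ = 2.4495, so q_2 = (-0.8165, 0.4082, 0.4082).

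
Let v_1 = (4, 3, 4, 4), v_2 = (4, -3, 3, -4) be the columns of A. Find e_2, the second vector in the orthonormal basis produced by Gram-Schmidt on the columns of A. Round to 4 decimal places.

e_2 = (0.5368, -0.4473, 0.3951, -0.5964)

v_1 = (4, 3, 4, 4); ‖v_1‖ = 7.5498, so e_1 = (0.5298, 0.3974, 0.5298, 0.5298).
e_1·v_2 = 0.5298·4 + 0.3974·(-3) + 0.5298·3 + 0.5298·(-4) = 0.3974.
u_2 = v_2 − 0.3974·e_1 = (3.7895, -3.1579, 2.7895, -4.2105).
‖u_2‖ = 7.0599, so e_2 = (0.5368, -0.4473, 0.3951, -0.5964).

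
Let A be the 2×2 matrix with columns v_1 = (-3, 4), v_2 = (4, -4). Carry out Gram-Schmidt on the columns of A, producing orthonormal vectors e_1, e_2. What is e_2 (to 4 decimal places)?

e_2 = (0.8000, 0.6000)

v_1 = (-3, 4); ‖v_1‖ = 5.0000, so e_1 = (-0.6000, 0.8000).
e_1·v_2 = (-0.6000)·4 + 0.8000·(-4) = -5.6000.
u_2 = v_2 + 5.6000·e_1 = (0.6400, 0.4800).
‖u_2‖ = 0.8000, so e_2 = (0.8000, 0.6000).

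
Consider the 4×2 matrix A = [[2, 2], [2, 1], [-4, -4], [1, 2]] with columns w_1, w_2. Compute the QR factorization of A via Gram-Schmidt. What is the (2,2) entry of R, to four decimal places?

r_{22} = 1.4000

w_1 = (2, 2, -4, 1); ‖w_1‖ = 5.0000, so e_1 = (0.4000, 0.4000, -0.8000, 0.2000).
e_1·w_2 = 0.4000·2 + 0.4000·1 + (-0.8000)·(-4) + 0.2000·2 = 4.8000.
u_2 = w_2 − 4.8000·e_1 = (0.0800, -0.9200, -0.1600, 1.0400).
r_{22} = ‖u_2‖ = 1.4000.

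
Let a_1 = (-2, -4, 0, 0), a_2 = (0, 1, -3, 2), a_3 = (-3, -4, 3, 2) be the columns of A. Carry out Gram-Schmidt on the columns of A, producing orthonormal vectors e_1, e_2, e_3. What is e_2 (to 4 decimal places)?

e_2 = (-0.1101, 0.0550, -0.8257, 0.5505)

e_1 = a_1/‖a_1‖ = (-2, -4, 0, 0)/4.4721 = (-0.4472, -0.8944, 0.0000, 0.0000).
r_{12} = e_1·a_2 = -0.8944.
u_2 = a_2 + 0.8944·e_1 = (-0.4000, 0.2000, -3.0000, 2.0000).
‖u_2‖ = 3.6332, so e_2 = (-0.1101, 0.0550, -0.8257, 0.5505).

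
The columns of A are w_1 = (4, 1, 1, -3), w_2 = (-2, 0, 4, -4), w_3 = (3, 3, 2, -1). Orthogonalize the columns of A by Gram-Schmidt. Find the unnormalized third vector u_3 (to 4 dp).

u_3 = (0.0441, 2.2599, 1.2511, 1.2291)

w_1 = (4, 1, 1, -3); ‖w_1‖ = 5.1962, so e_1 = (0.7698, 0.1925, 0.1925, -0.5774).
e_1·w_2 = 0.7698·(-2) + 0.1925·0 + 0.1925·4 + (-0.5774)·(-4) = 1.5396.
u_2 = w_2 − 1.5396·e_1 = (-3.1852, -0.2963, 3.7037, -3.1111).
‖u_2‖ = 5.7991, so e_2 = (-0.5493, -0.0511, 0.6387, -0.5365).
e_1·w_3 = 0.7698·3 + 0.1925·3 + 0.1925·2 + (-0.5774)·(-1) = 3.8490; e_2·w_3 = (-0.5493)·3 + (-0.0511)·3 + 0.6387·2 + (-0.5365)·(-1) = 0.0128.
u_3 = w_3 − 3.8490·e_1 − 0.0128·e_2 = (0.0441, 2.2599, 1.2511, 1.2291).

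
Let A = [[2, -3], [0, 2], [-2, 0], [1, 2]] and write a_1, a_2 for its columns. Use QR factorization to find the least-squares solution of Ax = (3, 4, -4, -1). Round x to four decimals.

e_1 = a_1/‖a_1‖ = (2, 0, -2, 1)/3.0000 = (0.6667, 0.0000, -0.6667, 0.3333).
r_{12} = e_1·a_2 = -1.3333.
u_2 = a_2 + 1.3333·e_1 = (-2.1111, 2.0000, -0.8889, 2.4444).
‖u_2‖ = 3.9016, so e_2 = (-0.5411, 0.5126, -0.2278, 0.6265).
Qᵀb = (4.3333, 0.7120).
Back-substitute: x_2 = 0.7120/3.9016 = 0.1825.
x_1 = (4.3333 + 1.3333·0.1825)/3.0000 = 1.5255.

x = (1.5255, 0.1825)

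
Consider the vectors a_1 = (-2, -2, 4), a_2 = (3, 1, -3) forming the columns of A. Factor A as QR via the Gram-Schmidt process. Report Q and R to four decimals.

e_1 = a_1/‖a_1‖ = (-2, -2, 4)/4.8990 = (-0.4082, -0.4082, 0.8165).
r_{12} = e_1·a_2 = -4.0825.
u_2 = a_2 + 4.0825·e_1 = (1.3333, -0.6667, 0.3333).
‖u_2‖ = 1.5275, so e_2 = (0.8729, -0.4364, 0.2182).

Q = [[-0.4082, 0.8729], [-0.4082, -0.4364], [0.8165, 0.2182]], R = [[4.8990, -4.0825], [0.0000, 1.5275]]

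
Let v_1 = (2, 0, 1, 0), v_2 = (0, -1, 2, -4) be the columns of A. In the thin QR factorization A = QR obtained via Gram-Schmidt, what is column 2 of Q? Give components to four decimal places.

v_1 = (2, 0, 1, 0); ‖v_1‖ = 2.2361, so q_1 = (0.8944, 0.0000, 0.4472, 0.0000).
q_1·v_2 = 0.8944·0 + 0.0000·(-1) + 0.4472·2 + 0.0000·(-4) = 0.8944.
u_2 = v_2 − 0.8944·q_1 = (-0.8000, -1.0000, 1.6000, -4.0000).
‖u_2‖ = 4.4944, so q_2 = (-0.1780, -0.2225, 0.3560, -0.8900).

q_2 = (-0.1780, -0.2225, 0.3560, -0.8900)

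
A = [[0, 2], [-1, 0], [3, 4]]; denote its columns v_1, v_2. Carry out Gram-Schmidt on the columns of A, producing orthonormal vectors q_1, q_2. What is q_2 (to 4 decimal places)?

q_1 = v_1/‖v_1‖ = (0, -1, 3)/3.1623 = (0.0000, -0.3162, 0.9487).
r_{12} = q_1·v_2 = 3.7947.
u_2 = v_2 − 3.7947·q_1 = (2.0000, 1.2000, 0.4000).
‖u_2‖ = 2.3664, so q_2 = (0.8452, 0.5071, 0.1690).

q_2 = (0.8452, 0.5071, 0.1690)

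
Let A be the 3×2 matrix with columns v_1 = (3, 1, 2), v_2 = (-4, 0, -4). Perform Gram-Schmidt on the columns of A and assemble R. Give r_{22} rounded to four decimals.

v_1 = (3, 1, 2); ‖v_1‖ = 3.7417, so e_1 = (0.8018, 0.2673, 0.5345).
e_1·v_2 = 0.8018·(-4) + 0.2673·0 + 0.5345·(-4) = -5.3452.
u_2 = v_2 + 5.3452·e_1 = (0.2857, 1.4286, -1.1429).
r_{22} = ‖u_2‖ = 1.8516.

r_{22} = 1.8516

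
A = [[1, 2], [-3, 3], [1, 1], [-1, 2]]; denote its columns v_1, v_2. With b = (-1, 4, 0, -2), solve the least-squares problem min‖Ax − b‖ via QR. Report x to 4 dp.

v_1 = (1, -3, 1, -1); ‖v_1‖ = 3.4641, so q_1 = (0.2887, -0.8660, 0.2887, -0.2887).
q_1·v_2 = 0.2887·2 + (-0.8660)·3 + 0.2887·1 + (-0.2887)·2 = -2.3094.
u_2 = v_2 + 2.3094·q_1 = (2.6667, 1.0000, 1.6667, 1.3333).
‖u_2‖ = 3.5590, so q_2 = (0.7493, 0.2810, 0.4683, 0.3746).
Qᵀb = (-3.1754, -0.3746).
Back-substitute: x_2 = -0.3746/3.5590 = -0.1053.
x_1 = (-3.1754 + 2.3094·(-0.1053))/3.4641 = -0.9868.

x = (-0.9868, -0.1053)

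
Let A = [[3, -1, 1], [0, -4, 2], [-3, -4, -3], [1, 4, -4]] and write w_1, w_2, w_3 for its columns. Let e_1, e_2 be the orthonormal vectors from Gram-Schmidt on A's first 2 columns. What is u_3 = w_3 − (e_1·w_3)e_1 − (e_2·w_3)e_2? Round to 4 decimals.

u_3 = (-1.6693, 0.1575, -2.6339, -2.8937)

w_1 = (3, 0, -3, 1); ‖w_1‖ = 4.3589, so e_1 = (0.6882, 0.0000, -0.6882, 0.2294).
e_1·w_2 = 0.6882·(-1) + 0.0000·(-4) + (-0.6882)·(-4) + 0.2294·4 = 2.9824.
u_2 = w_2 − 2.9824·e_1 = (-3.0526, -4.0000, -1.9474, 3.3158).
‖u_2‖ = 6.3329, so e_2 = (-0.4820, -0.6316, -0.3075, 0.5236).
e_1·w_3 = 0.6882·1 + 0.0000·2 + (-0.6882)·(-3) + 0.2294·(-4) = 1.8353; e_2·w_3 = (-0.4820)·1 + (-0.6316)·2 + (-0.3075)·(-3) + 0.5236·(-4) = -2.9171.
u_3 = w_3 − 1.8353·e_1 + 2.9171·e_2 = (-1.6693, 0.1575, -2.6339, -2.8937).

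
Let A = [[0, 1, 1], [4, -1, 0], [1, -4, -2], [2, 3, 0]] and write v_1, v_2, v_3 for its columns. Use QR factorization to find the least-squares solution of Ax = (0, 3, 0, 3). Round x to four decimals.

q_1 = v_1/‖v_1‖ = (0, 4, 1, 2)/4.5826 = (0.0000, 0.8729, 0.2182, 0.4364).
r_{12} = q_1·v_2 = -0.4364.
u_2 = v_2 + 0.4364·q_1 = (1.0000, -0.6190, -3.9048, 3.1905).
‖u_2‖ = 5.1778, so q_2 = (0.1931, -0.1196, -0.7541, 0.6162).
r_{13} = q_1·v_3 = -0.4364; r_{23} = q_2·v_3 = 1.7014.
u_3 = v_3 + 0.4364·q_1 − 1.7014·q_2 = (0.6714, 0.5844, -0.6217, -0.8579).
‖u_3‖ = 1.3837, so q_3 = (0.4852, 0.4223, -0.4493, -0.6200).
Qᵀb = (3.9279, 1.4899, -0.5930).
Back-substitute: x_3 = -0.5930/1.3837 = -0.4286.
x_2 = (1.4899 − 1.7014·(-0.4286))/5.1778 = 0.4286.
x_1 = (3.9279 + 0.4364·0.4286 + 0.4364·(-0.4286))/4.5826 = 0.8571.

x = (0.8571, 0.4286, -0.4286)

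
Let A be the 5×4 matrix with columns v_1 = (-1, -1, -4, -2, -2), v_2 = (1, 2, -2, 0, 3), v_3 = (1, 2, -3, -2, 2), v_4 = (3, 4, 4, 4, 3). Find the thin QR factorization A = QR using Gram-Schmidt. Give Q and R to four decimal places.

Q = [[-0.1961, 0.2269, 0.2859, 0.4109], [-0.1961, 0.4628, 0.3094, 0.5684], [-0.7845, -0.5082, 0.3182, -0.1264], [-0.3922, -0.0182, -0.8446, 0.3633], [-0.3922, 0.6897, -0.0894, -0.6001]], R = [[5.0990, -0.1961, 1.7650, -7.2563], [0.0000, 4.2381, 4.0929, 2.4957], [0.0000, 0.0000, 1.4604, -0.2786], [0.0000, 0.0000, 0.0000, 2.6533]]

v_1 = (-1, -1, -4, -2, -2); ‖v_1‖ = 5.0990, so q_1 = (-0.1961, -0.1961, -0.7845, -0.3922, -0.3922).
q_1·v_2 = (-0.1961)·1 + (-0.1961)·2 + (-0.7845)·(-2) + (-0.3922)·0 + (-0.3922)·3 = -0.1961.
u_2 = v_2 + 0.1961·q_1 = (0.9615, 1.9615, -2.1538, -0.0769, 2.9231).
‖u_2‖ = 4.2381, so q_2 = (0.2269, 0.4628, -0.5082, -0.0182, 0.6897).
q_1·v_3 = (-0.1961)·1 + (-0.1961)·2 + (-0.7845)·(-3) + (-0.3922)·(-2) + (-0.3922)·2 = 1.7650; q_2·v_3 = 0.2269·1 + 0.4628·2 + (-0.5082)·(-3) + (-0.0182)·(-2) + 0.6897·2 = 4.0929.
u_3 = v_3 − 1.7650·q_1 − 4.0929·q_2 = (0.4176, 0.4518, 0.4647, -1.2334, -0.1306).
‖u_3‖ = 1.4604, so q_3 = (0.2859, 0.3094, 0.3182, -0.8446, -0.0894).
q_1·v_4 = (-0.1961)·3 + (-0.1961)·4 + (-0.7845)·4 + (-0.3922)·4 + (-0.3922)·3 = -7.2563; q_2·v_4 = 0.2269·3 + 0.4628·4 + (-0.5082)·4 + (-0.0182)·4 + 0.6897·3 = 2.4957; q_3·v_4 = 0.2859·3 + 0.3094·4 + 0.3182·4 + (-0.8446)·4 + (-0.0894)·3 = -0.2786.
u_4 = v_4 + 7.2563·q_1 − 2.4957·q_2 + 0.2786·q_3 = (1.0904, 1.5080, -0.3353, 0.9639, -1.5924).
‖u_4‖ = 2.6533, so q_4 = (0.4109, 0.5684, -0.1264, 0.3633, -0.6001).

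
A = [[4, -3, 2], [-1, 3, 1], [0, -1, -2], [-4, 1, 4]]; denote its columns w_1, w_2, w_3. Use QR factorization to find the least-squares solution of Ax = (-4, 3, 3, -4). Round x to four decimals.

w_1 = (4, -1, 0, -4); ‖w_1‖ = 5.7446, so e_1 = (0.6963, -0.1741, 0.0000, -0.6963).
e_1·w_2 = 0.6963·(-3) + (-0.1741)·3 + 0.0000·(-1) + (-0.6963)·1 = -3.3075.
u_2 = w_2 + 3.3075·e_1 = (-0.6970, 2.4242, -1.0000, -1.3030).
‖u_2‖ = 3.0101, so e_2 = (-0.2315, 0.8054, -0.3322, -0.4329).
e_1·w_3 = 0.6963·2 + (-0.1741)·1 + 0.0000·(-2) + (-0.6963)·4 = -1.5667; e_2·w_3 = (-0.2315)·2 + 0.8054·1 + (-0.3322)·(-2) + (-0.4329)·4 = -0.7248.
u_3 = w_3 + 1.5667·e_1 + 0.7248·e_2 = (2.9231, 1.3110, -2.2408, 2.5953).
‖u_3‖ = 4.6926, so e_3 = (0.6229, 0.2794, -0.4775, 0.5531).
Qᵀb = (-0.5222, 4.0772, -5.2984).
Back-substitute: x_3 = -5.2984/4.6926 = -1.1291.
x_2 = (4.0772 + 0.7248·(-1.1291))/3.0101 = 1.0826.
x_1 = (-0.5222 + 3.3075·1.0826 + 1.5667·(-1.1291))/5.7446 = 0.2245.

x = (0.2245, 1.0826, -1.1291)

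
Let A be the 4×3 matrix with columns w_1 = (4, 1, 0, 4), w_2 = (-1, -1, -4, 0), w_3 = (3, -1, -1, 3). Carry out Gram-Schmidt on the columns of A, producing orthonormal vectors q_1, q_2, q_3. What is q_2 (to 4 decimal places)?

q_2 = (-0.0949, -0.2043, -0.9633, 0.1460)

w_1 = (4, 1, 0, 4); ‖w_1‖ = 5.7446, so q_1 = (0.6963, 0.1741, 0.0000, 0.6963).
q_1·w_2 = 0.6963·(-1) + 0.1741·(-1) + 0.0000·(-4) + 0.6963·0 = -0.8704.
u_2 = w_2 + 0.8704·q_1 = (-0.3939, -0.8485, -4.0000, 0.6061).
‖u_2‖ = 4.1524, so q_2 = (-0.0949, -0.2043, -0.9633, 0.1460).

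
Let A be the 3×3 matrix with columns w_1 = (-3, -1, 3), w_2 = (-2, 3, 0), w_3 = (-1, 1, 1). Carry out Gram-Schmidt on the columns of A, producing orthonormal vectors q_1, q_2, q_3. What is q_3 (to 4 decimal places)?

q_1 = w_1/‖w_1‖ = (-3, -1, 3)/4.3589 = (-0.6882, -0.2294, 0.6882).
r_{12} = q_1·w_2 = 0.6882.
u_2 = w_2 − 0.6882·q_1 = (-1.5263, 3.1579, -0.4737).
‖u_2‖ = 3.5393, so q_2 = (-0.4313, 0.8922, -0.1338).
r_{13} = q_1·w_3 = 1.1471; r_{23} = q_2·w_3 = 1.1897.
u_3 = w_3 − 1.1471·q_1 − 1.1897·q_2 = (0.3025, 0.2017, 0.3697).
‖u_3‖ = 0.5186, so q_3 = (0.5834, 0.3889, 0.7130).

q_3 = (0.5834, 0.3889, 0.7130)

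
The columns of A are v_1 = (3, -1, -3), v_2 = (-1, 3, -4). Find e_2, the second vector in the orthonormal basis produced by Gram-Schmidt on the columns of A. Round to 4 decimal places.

e_2 = (-0.3966, 0.6754, -0.6218)

v_1 = (3, -1, -3); ‖v_1‖ = 4.3589, so e_1 = (0.6882, -0.2294, -0.6882).
e_1·v_2 = 0.6882·(-1) + (-0.2294)·3 + (-0.6882)·(-4) = 1.3765.
u_2 = v_2 − 1.3765·e_1 = (-1.9474, 3.3158, -3.0526).
‖u_2‖ = 4.9097, so e_2 = (-0.3966, 0.6754, -0.6218).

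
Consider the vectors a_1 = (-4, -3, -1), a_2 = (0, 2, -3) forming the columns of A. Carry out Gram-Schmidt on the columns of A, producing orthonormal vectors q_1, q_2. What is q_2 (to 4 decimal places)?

a_1 = (-4, -3, -1); ‖a_1‖ = 5.0990, so q_1 = (-0.7845, -0.5883, -0.1961).
q_1·a_2 = (-0.7845)·0 + (-0.5883)·2 + (-0.1961)·(-3) = -0.5883.
u_2 = a_2 + 0.5883·q_1 = (-0.4615, 1.6538, -3.1154).
‖u_2‖ = 3.5572, so q_2 = (-0.1297, 0.4649, -0.8758).

q_2 = (-0.1297, 0.4649, -0.8758)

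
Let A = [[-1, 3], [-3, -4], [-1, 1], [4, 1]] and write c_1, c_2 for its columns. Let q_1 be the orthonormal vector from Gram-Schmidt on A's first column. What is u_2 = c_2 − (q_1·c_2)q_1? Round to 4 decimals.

c_1 = (-1, -3, -1, 4); ‖c_1‖ = 5.1962, so q_1 = (-0.1925, -0.5774, -0.1925, 0.7698).
q_1·c_2 = (-0.1925)·3 + (-0.5774)·(-4) + (-0.1925)·1 + 0.7698·1 = 2.3094.
u_2 = c_2 − 2.3094·q_1 = (3.4444, -2.6667, 1.4444, -0.7778).

u_2 = (3.4444, -2.6667, 1.4444, -0.7778)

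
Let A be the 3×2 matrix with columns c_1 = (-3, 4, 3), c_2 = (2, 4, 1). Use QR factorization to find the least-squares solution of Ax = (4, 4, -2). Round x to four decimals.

x = (-0.6018, 1.4202)

c_1 = (-3, 4, 3); ‖c_1‖ = 5.8310, so e_1 = (-0.5145, 0.6860, 0.5145).
e_1·c_2 = (-0.5145)·2 + 0.6860·4 + 0.5145·1 = 2.2295.
u_2 = c_2 − 2.2295·e_1 = (3.1471, 2.4706, -0.1471).
‖u_2‖ = 4.0037, so e_2 = (0.7860, 0.6171, -0.0367).
Qᵀb = (-0.3430, 5.6860).
Back-substitute: x_2 = 5.6860/4.0037 = 1.4202.
x_1 = (-0.3430 − 2.2295·1.4202)/5.8310 = -0.6018.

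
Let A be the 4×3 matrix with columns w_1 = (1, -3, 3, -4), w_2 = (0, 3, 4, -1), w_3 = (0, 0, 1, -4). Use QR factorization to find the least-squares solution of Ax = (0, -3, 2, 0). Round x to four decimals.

w_1 = (1, -3, 3, -4); ‖w_1‖ = 5.9161, so e_1 = (0.1690, -0.5071, 0.5071, -0.6761).
e_1·w_2 = 0.1690·0 + (-0.5071)·3 + 0.5071·4 + (-0.6761)·(-1) = 1.1832.
u_2 = w_2 − 1.1832·e_1 = (-0.2000, 3.6000, 3.4000, -0.2000).
‖u_2‖ = 4.9598, so e_2 = (-0.0403, 0.7258, 0.6855, -0.0403).
e_1·w_3 = 0.1690·0 + (-0.5071)·0 + 0.5071·1 + (-0.6761)·(-4) = 3.2116; e_2·w_3 = (-0.0403)·0 + 0.7258·0 + 0.6855·1 + (-0.0403)·(-4) = 0.8468.
u_3 = w_3 − 3.2116·e_1 − 0.8468·e_2 = (-0.5087, 1.0139, -1.2091, -1.7944).
‖u_3‖ = 2.4431, so e_3 = (-0.2082, 0.4150, -0.4949, -0.7345).
Qᵀb = (2.5355, -0.8065, -2.2349).
Back-substitute: x_3 = -2.2349/2.4431 = -0.9148.
x_2 = (-0.8065 − 0.8468·(-0.9148))/4.9598 = -0.0064.
x_1 = (2.5355 − 1.1832·(-0.0064) − 3.2116·(-0.9148))/5.9161 = 0.9264.

x = (0.9264, -0.0064, -0.9148)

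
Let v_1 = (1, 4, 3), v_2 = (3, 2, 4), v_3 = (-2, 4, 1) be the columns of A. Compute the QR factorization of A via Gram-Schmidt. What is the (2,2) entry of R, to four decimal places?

r_{22} = 2.9417

v_1 = (1, 4, 3); ‖v_1‖ = 5.0990, so e_1 = (0.1961, 0.7845, 0.5883).
e_1·v_2 = 0.1961·3 + 0.7845·2 + 0.5883·4 = 4.5107.
u_2 = v_2 − 4.5107·e_1 = (2.1154, -1.5385, 1.3462).
r_{22} = ‖u_2‖ = 2.9417.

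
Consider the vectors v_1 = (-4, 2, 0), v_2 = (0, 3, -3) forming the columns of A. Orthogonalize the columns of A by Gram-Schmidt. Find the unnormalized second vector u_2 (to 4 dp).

u_2 = (1.2000, 2.4000, -3.0000)

v_1 = (-4, 2, 0); ‖v_1‖ = 4.4721, so e_1 = (-0.8944, 0.4472, 0.0000).
e_1·v_2 = (-0.8944)·0 + 0.4472·3 + 0.0000·(-3) = 1.3416.
u_2 = v_2 − 1.3416·e_1 = (1.2000, 2.4000, -3.0000).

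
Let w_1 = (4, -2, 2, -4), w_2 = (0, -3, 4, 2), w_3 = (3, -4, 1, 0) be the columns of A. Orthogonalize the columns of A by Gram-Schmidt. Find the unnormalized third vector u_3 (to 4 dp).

u_3 = (1.0712, -1.6797, -1.7722, 1.0249)

w_1 = (4, -2, 2, -4); ‖w_1‖ = 6.3246, so e_1 = (0.6325, -0.3162, 0.3162, -0.6325).
e_1·w_2 = 0.6325·0 + (-0.3162)·(-3) + 0.3162·4 + (-0.6325)·2 = 0.9487.
u_2 = w_2 − 0.9487·e_1 = (-0.6000, -2.7000, 3.7000, 2.6000).
‖u_2‖ = 5.3009, so e_2 = (-0.1132, -0.5093, 0.6980, 0.4905).
e_1·w_3 = 0.6325·3 + (-0.3162)·(-4) + 0.3162·1 + (-0.6325)·0 = 3.4785; e_2·w_3 = (-0.1132)·3 + (-0.5093)·(-4) + 0.6980·1 + 0.4905·0 = 2.3958.
u_3 = w_3 − 3.4785·e_1 − 2.3958·e_2 = (1.0712, -1.6797, -1.7722, 1.0249).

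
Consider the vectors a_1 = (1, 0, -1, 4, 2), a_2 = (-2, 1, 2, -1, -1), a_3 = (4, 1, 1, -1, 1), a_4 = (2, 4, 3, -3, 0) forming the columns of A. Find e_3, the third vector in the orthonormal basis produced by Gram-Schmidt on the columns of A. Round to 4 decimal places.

a_1 = (1, 0, -1, 4, 2); ‖a_1‖ = 4.6904, so e_1 = (0.2132, 0.0000, -0.2132, 0.8528, 0.4264).
e_1·a_2 = 0.2132·(-2) + 0.0000·1 + (-0.2132)·2 + 0.8528·(-1) + 0.4264·(-1) = -2.1320.
u_2 = a_2 + 2.1320·e_1 = (-1.5455, 1.0000, 1.5455, 0.8182, -0.0909).
‖u_2‖ = 2.5406, so e_2 = (-0.6083, 0.3936, 0.6083, 0.3220, -0.0358).
e_1·a_3 = 0.2132·4 + 0.0000·1 + (-0.2132)·1 + 0.8528·(-1) + 0.4264·1 = 0.2132; e_2·a_3 = (-0.6083)·4 + 0.3936·1 + 0.6083·1 + 0.3220·(-1) + (-0.0358)·1 = -1.7891.
u_3 = a_3 − 0.2132·e_1 + 1.7891·e_2 = (2.8662, 1.7042, 2.1338, -0.6056, 0.8451).
‖u_3‖ = 4.0931, so e_3 = (0.7002, 0.4164, 0.5213, -0.1480, 0.2065).

e_3 = (0.7002, 0.4164, 0.5213, -0.1480, 0.2065)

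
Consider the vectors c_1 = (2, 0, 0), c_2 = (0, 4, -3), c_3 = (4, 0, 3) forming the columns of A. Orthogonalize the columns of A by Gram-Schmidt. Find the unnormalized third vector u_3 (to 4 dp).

c_1 = (2, 0, 0); ‖c_1‖ = 2.0000, so q_1 = (1.0000, 0.0000, 0.0000).
q_1·c_2 = 1.0000·0 + 0.0000·4 + 0.0000·(-3) = 0.0000.
u_2 = c_2 + 0.0000·q_1 = (0.0000, 4.0000, -3.0000).
‖u_2‖ = 5.0000, so q_2 = (0.0000, 0.8000, -0.6000).
q_1·c_3 = 1.0000·4 + 0.0000·0 + 0.0000·3 = 4.0000; q_2·c_3 = 0.0000·4 + 0.8000·0 + (-0.6000)·3 = -1.8000.
u_3 = c_3 − 4.0000·q_1 + 1.8000·q_2 = (0.0000, 1.4400, 1.9200).

u_3 = (0.0000, 1.4400, 1.9200)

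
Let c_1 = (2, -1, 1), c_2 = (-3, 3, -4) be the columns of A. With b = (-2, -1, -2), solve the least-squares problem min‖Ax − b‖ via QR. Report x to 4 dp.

e_1 = c_1/‖c_1‖ = (2, -1, 1)/2.4495 = (0.8165, -0.4082, 0.4082).
r_{12} = e_1·c_2 = -5.3072.
u_2 = c_2 + 5.3072·e_1 = (1.3333, 0.8333, -1.8333).
‖u_2‖ = 2.4152, so e_2 = (0.5521, 0.3450, -0.7591).
Qᵀb = (-2.0412, 0.0690).
Back-substitute: x_2 = 0.0690/2.4152 = 0.0286.
x_1 = (-2.0412 + 5.3072·0.0286)/2.4495 = -0.7714.

x = (-0.7714, 0.0286)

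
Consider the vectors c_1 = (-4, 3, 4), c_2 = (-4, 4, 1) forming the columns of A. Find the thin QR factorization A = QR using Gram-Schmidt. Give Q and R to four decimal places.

Q = [[-0.6247, -0.3100], [0.4685, 0.5855], [0.6247, -0.7491]], R = [[6.4031, 4.9976], [0.0000, 2.8327]]

c_1 = (-4, 3, 4); ‖c_1‖ = 6.4031, so e_1 = (-0.6247, 0.4685, 0.6247).
e_1·c_2 = (-0.6247)·(-4) + 0.4685·4 + 0.6247·1 = 4.9976.
u_2 = c_2 − 4.9976·e_1 = (-0.8780, 1.6585, -2.1220).
‖u_2‖ = 2.8327, so e_2 = (-0.3100, 0.5855, -0.7491).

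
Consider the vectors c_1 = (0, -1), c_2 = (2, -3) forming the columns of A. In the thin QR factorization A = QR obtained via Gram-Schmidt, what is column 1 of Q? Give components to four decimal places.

e_1 = (0.0000, -1.0000)

c_1 = (0, -1); ‖c_1‖ = 1.0000, so e_1 = (0.0000, -1.0000).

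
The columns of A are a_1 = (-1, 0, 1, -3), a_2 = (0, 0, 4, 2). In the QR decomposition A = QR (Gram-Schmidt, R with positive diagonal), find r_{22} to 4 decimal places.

r_{22} = 4.4313

a_1 = (-1, 0, 1, -3); ‖a_1‖ = 3.3166, so q_1 = (-0.3015, 0.0000, 0.3015, -0.9045).
q_1·a_2 = (-0.3015)·0 + 0.0000·0 + 0.3015·4 + (-0.9045)·2 = -0.6030.
u_2 = a_2 + 0.6030·q_1 = (-0.1818, 0.0000, 4.1818, 1.4545).
r_{22} = ‖u_2‖ = 4.4313.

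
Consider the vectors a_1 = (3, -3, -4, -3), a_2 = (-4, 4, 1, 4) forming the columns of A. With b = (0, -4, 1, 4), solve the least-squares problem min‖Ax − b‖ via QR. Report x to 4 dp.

q_1 = a_1/‖a_1‖ = (3, -3, -4, -3)/6.5574 = (0.4575, -0.4575, -0.6100, -0.4575).
r_{12} = q_1·a_2 = -6.0999.
u_2 = a_2 + 6.0999·q_1 = (-1.2093, 1.2093, -2.7209, 1.2093).
‖u_2‖ = 3.4338, so q_2 = (-0.3522, 0.3522, -0.7924, 0.3522).
Qᵀb = (-0.6100, -0.7924).
Back-substitute: x_2 = -0.7924/3.4338 = -0.2308.
x_1 = (-0.6100 + 6.0999·(-0.2308))/6.5574 = -0.3077.

x = (-0.3077, -0.2308)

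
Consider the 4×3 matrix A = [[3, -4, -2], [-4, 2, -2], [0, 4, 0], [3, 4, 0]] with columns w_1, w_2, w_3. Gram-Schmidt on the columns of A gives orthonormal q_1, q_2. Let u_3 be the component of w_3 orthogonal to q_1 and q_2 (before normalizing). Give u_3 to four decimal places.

w_1 = (3, -4, 0, 3); ‖w_1‖ = 5.8310, so q_1 = (0.5145, -0.6860, 0.0000, 0.5145).
q_1·w_2 = 0.5145·(-4) + (-0.6860)·2 + 0.0000·4 + 0.5145·4 = -1.3720.
u_2 = w_2 + 1.3720·q_1 = (-3.2941, 1.0588, 4.0000, 4.7059).
‖u_2‖ = 7.0794, so q_2 = (-0.4653, 0.1496, 0.5650, 0.6647).
q_1·w_3 = 0.5145·(-2) + (-0.6860)·(-2) + 0.0000·0 + 0.5145·0 = 0.3430; q_2·w_3 = (-0.4653)·(-2) + 0.1496·(-2) + 0.5650·0 + 0.6647·0 = 0.6315.
u_3 = w_3 − 0.3430·q_1 − 0.6315·q_2 = (-1.8826, -1.8592, -0.3568, -0.5962).

u_3 = (-1.8826, -1.8592, -0.3568, -0.5962)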